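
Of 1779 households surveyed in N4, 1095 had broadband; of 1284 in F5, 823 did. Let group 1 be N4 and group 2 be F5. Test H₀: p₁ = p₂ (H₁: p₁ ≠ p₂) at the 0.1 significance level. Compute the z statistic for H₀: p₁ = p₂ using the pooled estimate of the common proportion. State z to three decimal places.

z = -1.437

p̂₁ = 1095/1779 = 0.61551, p̂₂ = 823/1284 = 0.64097.
Pooled p̂ = (1095+823)/(1779+1284) = 1918/3063 = 0.62618.
SE = √(p̂(1−p̂)(1/n₁+1/n₂)) = √(0.62618·0.37382·0.00134093) = √(0.000313882) = 0.01772.
z = (0.61551 − 0.64097)/0.01772 = -0.02546/0.01772 = -1.437.
Two-sided p-value ≈ 2·Φ(−1.437) = 0.1508; since p > α = 0.1, fail to reject H₀.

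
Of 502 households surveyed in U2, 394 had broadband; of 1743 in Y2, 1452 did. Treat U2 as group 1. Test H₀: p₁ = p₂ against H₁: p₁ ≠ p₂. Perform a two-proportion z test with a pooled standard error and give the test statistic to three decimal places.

p̂₁ = 394/502 = 0.784861, p̂₂ = 1452/1743 = 0.833046.
Pooled p̂ = (394+1452)/(502+1743) = 1846/2245 = 0.822272.
SE = √(p̂(1−p̂)(1/n₁+1/n₂)) = √(0.822272·0.177728·0.00256576) = √(0.000374962) = 0.019364.
z = (0.784861 − 0.833046)/0.019364 = -0.048185/0.019364 = -2.488.
p-value = 2·P(Z > 2.488) ≈ 0.0128.

z = -2.488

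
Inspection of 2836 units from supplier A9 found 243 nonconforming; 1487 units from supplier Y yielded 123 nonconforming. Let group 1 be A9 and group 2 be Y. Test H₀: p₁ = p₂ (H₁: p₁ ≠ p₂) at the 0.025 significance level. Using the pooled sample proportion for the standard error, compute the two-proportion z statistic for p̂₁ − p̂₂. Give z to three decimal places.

p̂₁ = 243/2836 ≈ 0.085684, p̂₂ = 123/1487 ≈ 0.082717.
Pooled p̂ = (243+123)/(2836+1487) = 366/4323 = 0.084663.
SE = √(0.0774955 × 0.0010251) = 0.008913.
z = (0.085684 − 0.082717)/0.008913 = 0.002967/0.008913 = 0.333.
Two-sided p-value ≈ 2·Φ(−0.333) = 0.7392, so at α = 0.025 we fail to reject H₀.

z = 0.333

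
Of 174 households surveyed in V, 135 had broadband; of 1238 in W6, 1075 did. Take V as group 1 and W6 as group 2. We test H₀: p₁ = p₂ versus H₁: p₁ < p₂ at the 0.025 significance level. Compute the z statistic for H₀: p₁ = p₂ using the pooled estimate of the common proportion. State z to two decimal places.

p̂₁ = 135/174 = 0.77586, p̂₂ = 1075/1238 = 0.86834.
Pooled p̂ = (135+1075)/(174+1238) = 1210/1412 = 0.85694.
SE = √(p̂(1−p̂)(1/n₁+1/n₂)) = √(0.85694·0.14306·0.00655488) = √(0.000803586) = 0.02835.
z = (0.77586 − 0.86834)/0.02835 = -0.09248/0.02835 = -3.26.
p-value = P(Z < -3.262) ≈ 0.0006. With α = 0.025, reject H₀.

z = -3.26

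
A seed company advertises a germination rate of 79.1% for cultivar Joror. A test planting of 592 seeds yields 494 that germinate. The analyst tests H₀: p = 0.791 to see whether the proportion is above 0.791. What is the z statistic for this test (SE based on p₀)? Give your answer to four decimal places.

p̂ = 494/592 ≈ 0.8344595.
Under H₀, SE = √(0.791·0.209/592) = √(0.000279255) = 0.0167109.
z = (0.8344595 − 0.791)/0.0167109 = 0.0434595/0.0167109 = 2.6007.
p-value = P(Z > 2.601) ≈ 0.0047.

z = 2.6007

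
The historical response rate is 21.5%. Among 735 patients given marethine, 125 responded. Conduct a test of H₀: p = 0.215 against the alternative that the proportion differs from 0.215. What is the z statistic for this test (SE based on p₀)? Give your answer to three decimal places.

z = -2.965

p̂ = 125/735 = 0.170068.
Under H₀, SE = √(0.215·0.785/735) = √(0.000229626) = 0.015153.
z = (0.170068 − 0.215)/0.015153 = -0.044932/0.015153 = -2.965.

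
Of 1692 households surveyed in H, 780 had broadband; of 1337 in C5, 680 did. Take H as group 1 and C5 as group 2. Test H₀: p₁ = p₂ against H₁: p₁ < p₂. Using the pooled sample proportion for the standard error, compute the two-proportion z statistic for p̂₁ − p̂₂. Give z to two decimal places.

z = -2.60

p̂₁ = 780/1692 ≈ 0.4610, p̂₂ = 680/1337 ≈ 0.5086.
Pooled p̂ = (780+680)/(1692+1337) = 1460/3029 = 0.4820.
SE = √(0.249676 × 0.00133896) = 0.0183.
z = (0.4610 − 0.5086)/0.0183 = -0.0476/0.0183 = -2.60.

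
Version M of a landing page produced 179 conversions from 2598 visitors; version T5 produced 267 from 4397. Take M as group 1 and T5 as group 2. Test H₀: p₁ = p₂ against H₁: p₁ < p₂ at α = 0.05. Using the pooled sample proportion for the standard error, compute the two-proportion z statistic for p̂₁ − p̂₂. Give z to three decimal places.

p̂₁ = 179/2598 = 0.06890, p̂₂ = 267/4397 = 0.06072.
Pooled p̂ = (179+267)/(2598+4397) = 446/6995 = 0.06376.
SE = √(p̂(1−p̂)(1/n₁+1/n₂)) = √(0.06376·0.93624·0.000612339) = √(3.65533e-05) = 0.00605.
z = (0.06890 − 0.06072)/0.00605 = 0.00818/0.00605 = 1.352.
p-value = P(Z < 1.352) ≈ 0.9119, so at α = 0.05 we fail to reject H₀.

z = 1.352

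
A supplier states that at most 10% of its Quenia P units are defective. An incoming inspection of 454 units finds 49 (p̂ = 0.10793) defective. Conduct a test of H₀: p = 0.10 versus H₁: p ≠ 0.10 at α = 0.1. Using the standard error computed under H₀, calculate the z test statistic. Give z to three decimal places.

z = 0.563

p̂ = 49/454 ≈ 0.10793.
Under H₀, SE = √(0.1·0.9/454) = √(0.000198238) = 0.01408.
z = (0.10793 − 0.1)/0.01408 = 0.00793/0.01408 = 0.563.
p-value = 2·P(Z > 0.563) ≈ 0.5733. With α = 0.1, fail to reject H₀.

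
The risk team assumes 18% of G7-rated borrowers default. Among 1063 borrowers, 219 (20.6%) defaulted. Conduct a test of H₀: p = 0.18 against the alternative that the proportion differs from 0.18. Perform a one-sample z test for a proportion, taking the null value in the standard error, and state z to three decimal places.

z = 2.208

p̂ = 219/1063 = 0.206021.
SE = √(p₀(1−p₀)/n) = √(0.1476/1063) = 0.011784.
z = (0.206021 − 0.18)/0.011784 = 0.026021/0.011784 = 2.208.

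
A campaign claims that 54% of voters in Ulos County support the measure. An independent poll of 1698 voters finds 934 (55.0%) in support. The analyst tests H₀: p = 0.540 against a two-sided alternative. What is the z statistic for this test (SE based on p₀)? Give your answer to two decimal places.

p̂ = 934/1698 = 0.5501.
Standard error under H₀: √(0.54×0.46/1698) = 0.0121.
z = (0.5501 − 0.54)/0.0121 = 0.0101/0.0121 = 0.83.
Two-sided p-value ≈ 2·Φ(−0.832) = 0.4056.

z = 0.83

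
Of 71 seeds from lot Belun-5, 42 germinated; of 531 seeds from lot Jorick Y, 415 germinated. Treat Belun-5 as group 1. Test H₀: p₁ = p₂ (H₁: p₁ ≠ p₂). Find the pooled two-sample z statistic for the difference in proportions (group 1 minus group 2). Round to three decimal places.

p̂₁ = 42/71 = 0.59155, p̂₂ = 415/531 = 0.78154.
Pooled p̂ = (42+415)/(71+531) = 457/602 = 0.75914.
SE = √(p̂(1−p̂)(1/n₁+1/n₂)) = √(0.75914·0.24086·0.0159677) = √(0.00291968) = 0.05403.
z = (0.59155 − 0.78154)/0.05403 = -0.18999/0.05403 = -3.516.
Two-sided p-value ≈ 2·Φ(−3.516) = 0.0004.

z = -3.516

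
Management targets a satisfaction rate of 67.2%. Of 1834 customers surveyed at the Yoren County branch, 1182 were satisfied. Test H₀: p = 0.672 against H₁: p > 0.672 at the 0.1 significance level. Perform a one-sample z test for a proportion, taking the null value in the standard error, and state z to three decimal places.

z = -2.509

p̂ = 1182/1834 = 0.644493.
Standard error under H₀: √(0.672×0.328/1834) = 0.010963.
z = (0.644493 − 0.672)/0.010963 = -0.027507/0.010963 = -2.509.
p-value = P(Z > -2.509) ≈ 0.9939. With α = 0.1, fail to reject H₀.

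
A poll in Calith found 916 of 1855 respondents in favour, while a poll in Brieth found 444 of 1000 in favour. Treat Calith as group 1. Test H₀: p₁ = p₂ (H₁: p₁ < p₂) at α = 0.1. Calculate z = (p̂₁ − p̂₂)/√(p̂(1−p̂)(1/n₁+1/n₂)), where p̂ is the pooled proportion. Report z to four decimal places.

z = 2.5417

p̂₁ = 916/1855 ≈ 0.4938005, p̂₂ = 444/1000 ≈ 0.4440000.
Pooled p̂ = (916+444)/(1855+1000) = 1360/2855 = 0.4763573.
SE = √(0.249441 × 0.00153908) = 0.0195936.
z = (0.4938005 − 0.4440000)/0.0195936 = 0.0498005/0.0195936 = 2.5417.
p-value = P(Z < 2.542) ≈ 0.9945; since p > α = 0.1, fail to reject H₀.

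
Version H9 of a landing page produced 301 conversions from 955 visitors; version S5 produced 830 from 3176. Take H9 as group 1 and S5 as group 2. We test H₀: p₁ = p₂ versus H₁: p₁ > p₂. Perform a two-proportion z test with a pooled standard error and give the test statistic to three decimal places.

p̂₁ = 301/955 = 0.315183, p̂₂ = 830/3176 = 0.261335.
Pooled p̂ = (301+830)/(955+3176) = 1131/4131 = 0.273784.
SE = √(p̂(1−p̂)(1/n₁+1/n₂)) = √(0.273784·0.726216·0.00136198) = √(0.000270798) = 0.016456.
z = (0.315183 − 0.261335)/0.016456 = 0.053848/0.016456 = 3.272.

z = 3.272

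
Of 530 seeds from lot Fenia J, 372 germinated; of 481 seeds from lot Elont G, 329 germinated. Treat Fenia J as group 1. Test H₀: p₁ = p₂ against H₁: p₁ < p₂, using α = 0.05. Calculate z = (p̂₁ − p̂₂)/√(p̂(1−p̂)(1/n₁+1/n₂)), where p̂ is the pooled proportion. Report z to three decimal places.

z = 0.616

p̂₁ = 372/530 = 0.70189, p̂₂ = 329/481 = 0.68399.
Pooled p̂ = (372+329)/(530+481) = 701/1011 = 0.69337.
SE = √(0.212607 × 0.00396579) = 0.02904.
z = (0.70189 − 0.68399)/0.02904 = 0.01790/0.02904 = 0.616.
p-value = P(Z < 0.616) ≈ 0.7311. With α = 0.05, fail to reject H₀.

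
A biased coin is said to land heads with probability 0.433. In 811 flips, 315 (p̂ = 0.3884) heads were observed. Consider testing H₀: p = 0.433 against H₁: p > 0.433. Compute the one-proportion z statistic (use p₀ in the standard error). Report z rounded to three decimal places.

z = -2.563

p̂ = 315/811 ≈ 0.38841.
Standard error under H₀: √(0.433×0.567/811) = 0.01740.
z = (0.38841 − 0.433)/0.01740 = -0.04459/0.01740 = -2.563.
p-value = P(Z > -2.563) ≈ 0.9948.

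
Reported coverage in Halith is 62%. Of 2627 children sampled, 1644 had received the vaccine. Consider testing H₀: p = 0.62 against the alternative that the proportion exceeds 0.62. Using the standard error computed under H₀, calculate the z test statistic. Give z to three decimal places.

p̂ = 1644/2627 ≈ 0.625809.
SE = √(p₀(1−p₀)/n) = √(0.2356/2627) = 0.009470.
z = (0.625809 − 0.62)/0.009470 = 0.005809/0.009470 = 0.613.

z = 0.613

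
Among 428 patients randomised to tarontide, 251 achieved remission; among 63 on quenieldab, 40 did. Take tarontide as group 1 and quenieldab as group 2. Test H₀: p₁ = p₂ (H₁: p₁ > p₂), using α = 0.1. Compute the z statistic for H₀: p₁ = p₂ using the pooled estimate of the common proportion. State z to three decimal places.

p̂₁ = 251/428 = 0.58645, p̂₂ = 40/63 = 0.63492.
Pooled p̂ = (251+40)/(428+63) = 291/491 = 0.59267.
SE = √(p̂(1−p̂)(1/n₁+1/n₂)) = √(0.59267·0.40733·0.0182095) = √(0.00439599) = 0.06630.
z = (0.58645 − 0.63492)/0.06630 = -0.04847/0.06630 = -0.731.
p-value = P(Z > -0.731) ≈ 0.7676; since p > α = 0.1, fail to reject H₀.

z = -0.731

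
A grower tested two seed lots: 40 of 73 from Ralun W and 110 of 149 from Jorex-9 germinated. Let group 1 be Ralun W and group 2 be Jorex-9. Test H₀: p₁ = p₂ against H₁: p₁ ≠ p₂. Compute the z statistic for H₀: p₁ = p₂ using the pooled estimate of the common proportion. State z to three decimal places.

p̂₁ = 40/73 ≈ 0.54795, p̂₂ = 110/149 ≈ 0.73826.
Pooled p̂ = (40+110)/(73+149) = 150/222 = 0.67568.
SE = √(p̂(1−p̂)(1/n₁+1/n₂)) = √(0.67568·0.32432·0.02041) = √(0.00447262) = 0.06688.
z = (0.54795 − 0.73826)/0.06688 = -0.19031/0.06688 = -2.846.

z = -2.846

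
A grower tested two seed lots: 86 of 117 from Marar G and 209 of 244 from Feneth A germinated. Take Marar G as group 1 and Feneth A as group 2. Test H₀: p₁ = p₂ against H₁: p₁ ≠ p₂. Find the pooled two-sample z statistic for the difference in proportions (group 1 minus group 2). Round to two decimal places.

p̂₁ = 86/117 ≈ 0.7350, p̂₂ = 209/244 ≈ 0.8566.
Pooled p̂ = (86+209)/(117+244) = 295/361 = 0.8172.
SE = √(p̂(1−p̂)(1/n₁+1/n₂)) = √(0.8172·0.1828·0.0126454) = √(0.00188922) = 0.0435.
z = (0.7350 − 0.8566)/0.0435 = -0.1216/0.0435 = -2.80.

z = -2.80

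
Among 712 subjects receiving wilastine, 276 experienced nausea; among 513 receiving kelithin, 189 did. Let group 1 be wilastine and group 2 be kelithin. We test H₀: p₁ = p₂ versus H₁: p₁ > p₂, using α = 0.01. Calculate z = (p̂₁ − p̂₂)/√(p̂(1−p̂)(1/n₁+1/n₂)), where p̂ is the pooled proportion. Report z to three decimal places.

p̂₁ = 276/712 = 0.38764, p̂₂ = 189/513 = 0.36842.
Pooled p̂ = (276+189)/(712+513) = 465/1225 = 0.37959.
SE = √(p̂(1−p̂)(1/n₁+1/n₂)) = √(0.37959·0.62041·0.00335381) = √(0.000789829) = 0.02810.
z = (0.38764 − 0.36842)/0.02810 = 0.01922/0.02810 = 0.684.
p-value = P(Z > 0.684) ≈ 0.2470; since p > α = 0.01, fail to reject H₀.

z = 0.684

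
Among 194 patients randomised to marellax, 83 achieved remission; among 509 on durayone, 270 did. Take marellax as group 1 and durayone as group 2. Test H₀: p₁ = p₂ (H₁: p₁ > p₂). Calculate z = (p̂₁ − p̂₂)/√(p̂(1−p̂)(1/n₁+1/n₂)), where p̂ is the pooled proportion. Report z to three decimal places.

p̂₁ = 83/194 ≈ 0.42784, p̂₂ = 270/509 ≈ 0.53045.
Pooled p̂ = (83+270)/(194+509) = 353/703 = 0.50213.
SE = √(0.249995 × 0.00711928) = 0.04219.
z = (0.42784 − 0.53045)/0.04219 = -0.10261/0.04219 = -2.432.
p-value = P(Z > -2.432) ≈ 0.9925.

z = -2.432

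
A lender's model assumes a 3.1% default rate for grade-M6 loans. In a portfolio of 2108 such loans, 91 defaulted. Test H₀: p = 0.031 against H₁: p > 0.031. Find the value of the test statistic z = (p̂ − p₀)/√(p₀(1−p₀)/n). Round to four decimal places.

p̂ = 91/2108 ≈ 0.043169.
SE = √(p₀(1−p₀)/n) = √(0.030039/2108) = 0.003775.
z = (0.043169 − 0.031)/0.003775 = 0.012169/0.003775 = 3.2236.
p-value = P(Z > 3.224) ≈ 0.0006.

z = 3.2236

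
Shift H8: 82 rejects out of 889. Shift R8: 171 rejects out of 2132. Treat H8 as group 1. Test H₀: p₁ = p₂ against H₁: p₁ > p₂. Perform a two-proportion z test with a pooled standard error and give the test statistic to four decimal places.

p̂₁ = 82/889 = 0.092238, p̂₂ = 171/2132 = 0.080206.
Pooled p̂ = (82+171)/(889+2132) = 253/3021 = 0.083747.
SE = √(p̂(1−p̂)(1/n₁+1/n₂)) = √(0.083747·0.916253·0.0015939) = √(0.000122306) = 0.011059.
z = (0.092238 − 0.080206)/0.011059 = 0.012032/0.011059 = 1.0880.
p-value = P(Z > 1.088) ≈ 0.1383.

z = 1.0880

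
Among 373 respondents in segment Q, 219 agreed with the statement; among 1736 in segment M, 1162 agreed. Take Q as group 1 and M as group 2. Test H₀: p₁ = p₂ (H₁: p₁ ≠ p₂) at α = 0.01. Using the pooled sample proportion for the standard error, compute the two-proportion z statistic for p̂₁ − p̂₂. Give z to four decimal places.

p̂₁ = 219/373 = 0.587131, p̂₂ = 1162/1736 = 0.669355.
Pooled p̂ = (219+1162)/(373+1736) = 1381/2109 = 0.654813.
SE = √(0.226033 × 0.003257) = 0.027133.
z = (0.587131 − 0.669355)/0.027133 = -0.082224/0.027133 = -3.0304.
p-value = 2·P(Z > 3.030) ≈ 0.0024. With α = 0.01, reject H₀.

z = -3.0304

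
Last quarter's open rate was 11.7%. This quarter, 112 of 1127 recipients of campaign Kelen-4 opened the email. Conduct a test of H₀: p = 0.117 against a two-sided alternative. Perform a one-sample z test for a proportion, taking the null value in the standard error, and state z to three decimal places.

p̂ = 112/1127 ≈ 0.0993789.
Under H₀, SE = √(0.117·0.883/1127) = √(9.1669e-05) = 0.0095744.
z = (0.0993789 − 0.117)/0.0095744 = -0.0176211/0.0095744 = -1.840.
p-value = 2·P(Z > 1.840) ≈ 0.0657.

z = -1.840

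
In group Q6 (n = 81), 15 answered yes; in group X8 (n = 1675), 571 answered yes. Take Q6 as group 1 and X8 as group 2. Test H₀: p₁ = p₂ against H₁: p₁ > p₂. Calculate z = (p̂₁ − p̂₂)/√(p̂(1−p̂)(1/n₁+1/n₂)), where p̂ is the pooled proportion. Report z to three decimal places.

p̂₁ = 15/81 = 0.185185, p̂₂ = 571/1675 = 0.340896.
Pooled p̂ = (15+571)/(81+1675) = 586/1756 = 0.333713.
SE = √(p̂(1−p̂)(1/n₁+1/n₂)) = √(0.333713·0.666287·0.0129427) = √(0.00287779) = 0.053645.
z = (0.185185 − 0.340896)/0.053645 = -0.155711/0.053645 = -2.903.
p-value = P(Z > -2.903) ≈ 0.9981.

z = -2.903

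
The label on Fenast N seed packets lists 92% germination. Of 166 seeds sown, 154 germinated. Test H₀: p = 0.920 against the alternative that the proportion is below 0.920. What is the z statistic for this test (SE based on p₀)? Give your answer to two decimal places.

p̂ = 154/166 = 0.92771.
Under H₀, SE = √(0.92·0.08/166) = √(0.000443373) = 0.02106.
z = (0.92771 − 0.92)/0.02106 = 0.00771/0.02106 = 0.37.

z = 0.37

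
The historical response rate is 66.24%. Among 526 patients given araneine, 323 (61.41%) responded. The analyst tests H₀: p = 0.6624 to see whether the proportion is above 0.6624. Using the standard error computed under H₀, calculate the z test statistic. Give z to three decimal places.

z = -2.344

p̂ = 323/526 ≈ 0.61407.
Standard error under H₀: √(0.6624×0.3376/526) = 0.02062.
z = (0.61407 − 0.6624)/0.02062 = -0.04833/0.02062 = -2.344.
p-value = P(Z > -2.344) ≈ 0.9905.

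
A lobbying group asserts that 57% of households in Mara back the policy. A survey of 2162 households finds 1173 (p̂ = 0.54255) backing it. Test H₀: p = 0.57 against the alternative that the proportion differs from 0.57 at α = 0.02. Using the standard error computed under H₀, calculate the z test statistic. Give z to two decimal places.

z = -2.58

p̂ = 1173/2162 = 0.5426.
Standard error under H₀: √(0.57×0.43/2162) = 0.0106.
z = (0.5426 − 0.57)/0.0106 = -0.0274/0.0106 = -2.58.
Two-sided p-value ≈ 2·Φ(−2.578) = 0.0099. With α = 0.02, reject H₀.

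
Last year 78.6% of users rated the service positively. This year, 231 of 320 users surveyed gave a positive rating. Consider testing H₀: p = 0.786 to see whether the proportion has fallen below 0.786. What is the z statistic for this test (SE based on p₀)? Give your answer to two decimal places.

z = -2.80

p̂ = 231/320 ≈ 0.7219.
SE = √(p₀(1−p₀)/n) = √(0.1682/320) = 0.0229.
z = (0.7219 − 0.786)/0.0229 = -0.0641/0.0229 = -2.80.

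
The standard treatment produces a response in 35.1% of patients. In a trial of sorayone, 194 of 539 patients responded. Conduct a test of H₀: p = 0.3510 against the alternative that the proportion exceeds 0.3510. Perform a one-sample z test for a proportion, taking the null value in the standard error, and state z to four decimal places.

p̂ = 194/539 ≈ 0.359926.
SE = √(p₀(1−p₀)/n) = √(0.2278/539) = 0.020558.
z = (0.359926 − 0.351)/0.020558 = 0.008926/0.020558 = 0.4342.

z = 0.4342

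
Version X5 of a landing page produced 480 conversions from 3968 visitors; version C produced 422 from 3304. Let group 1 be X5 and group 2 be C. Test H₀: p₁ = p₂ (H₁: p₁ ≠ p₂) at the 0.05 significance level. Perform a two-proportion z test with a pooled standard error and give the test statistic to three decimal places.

p̂₁ = 480/3968 ≈ 0.12097, p̂₂ = 422/3304 ≈ 0.12772.
Pooled p̂ = (480+422)/(3968+3304) = 902/7272 = 0.12404.
SE = √(0.108652 × 0.00055468) = 0.00776.
z = (0.12097 − 0.12772)/0.00776 = -0.00675/0.00776 = -0.870.
p-value = 2·P(Z > 0.870) ≈ 0.3841, so at α = 0.05 we fail to reject H₀.

z = -0.870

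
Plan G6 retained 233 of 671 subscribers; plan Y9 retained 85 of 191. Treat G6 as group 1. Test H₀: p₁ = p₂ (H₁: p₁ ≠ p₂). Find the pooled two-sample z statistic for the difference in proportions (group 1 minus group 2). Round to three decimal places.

z = -2.471

p̂₁ = 233/671 ≈ 0.34724, p̂₂ = 85/191 ≈ 0.44503.
Pooled p̂ = (233+85)/(671+191) = 318/862 = 0.36891.
SE = √(p̂(1−p̂)(1/n₁+1/n₂)) = √(0.36891·0.63109·0.00672592) = √(0.0015659) = 0.03957.
z = (0.34724 − 0.44503)/0.03957 = -0.09779/0.03957 = -2.471.
Two-sided p-value ≈ 2·Φ(−2.471) = 0.0135.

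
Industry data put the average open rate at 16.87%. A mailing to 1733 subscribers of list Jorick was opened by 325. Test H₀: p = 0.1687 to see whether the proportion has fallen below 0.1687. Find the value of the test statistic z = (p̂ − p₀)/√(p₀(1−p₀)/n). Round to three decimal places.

z = 2.094

p̂ = 325/1733 = 0.187536.
SE = √(p₀(1−p₀)/n) = √(0.14024/1733) = 0.008996.
z = (0.187536 − 0.1687)/0.008996 = 0.018836/0.008996 = 2.094.
p-value = P(Z < 2.094) ≈ 0.9819.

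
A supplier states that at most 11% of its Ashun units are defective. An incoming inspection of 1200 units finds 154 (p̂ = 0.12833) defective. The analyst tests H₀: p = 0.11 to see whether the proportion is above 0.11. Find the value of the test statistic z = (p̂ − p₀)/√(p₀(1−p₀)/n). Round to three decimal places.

p̂ = 154/1200 = 0.12833.
SE = √(p₀(1−p₀)/n) = √(0.0979/1200) = 0.00903.
z = (0.12833 − 0.11)/0.00903 = 0.01833/0.00903 = 2.030.

z = 2.030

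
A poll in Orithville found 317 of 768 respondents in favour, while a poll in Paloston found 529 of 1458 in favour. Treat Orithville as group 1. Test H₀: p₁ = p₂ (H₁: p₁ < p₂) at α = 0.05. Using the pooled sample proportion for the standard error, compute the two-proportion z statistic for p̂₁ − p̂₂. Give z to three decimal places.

p̂₁ = 317/768 = 0.41276, p̂₂ = 529/1458 = 0.36283.
Pooled p̂ = (317+529)/(768+1458) = 846/2226 = 0.38005.
SE = √(p̂(1−p̂)(1/n₁+1/n₂)) = √(0.38005·0.61995·0.00198795) = √(0.000468388) = 0.02164.
z = (0.41276 − 0.36283)/0.02164 = 0.04993/0.02164 = 2.307.
p-value = P(Z < 2.307) ≈ 0.9895, so at α = 0.05 we fail to reject H₀.

z = 2.307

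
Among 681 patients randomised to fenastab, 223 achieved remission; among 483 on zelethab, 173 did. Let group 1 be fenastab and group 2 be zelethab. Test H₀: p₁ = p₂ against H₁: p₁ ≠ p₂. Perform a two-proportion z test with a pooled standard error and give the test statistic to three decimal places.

p̂₁ = 223/681 ≈ 0.32746, p̂₂ = 173/483 ≈ 0.35818.
Pooled p̂ = (223+173)/(681+483) = 396/1164 = 0.34021.
SE = √(0.224466 × 0.00353882) = 0.02818.
z = (0.32746 − 0.35818)/0.02818 = -0.03072/0.02818 = -1.090.
Two-sided p-value ≈ 2·Φ(−1.090) = 0.2757.

z = -1.090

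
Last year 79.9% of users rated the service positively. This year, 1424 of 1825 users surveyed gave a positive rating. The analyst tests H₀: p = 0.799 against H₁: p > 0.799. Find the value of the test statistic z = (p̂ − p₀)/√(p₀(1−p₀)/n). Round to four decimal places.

z = -1.9962

p̂ = 1424/1825 ≈ 0.780274.
Standard error under H₀: √(0.799×0.201/1825) = 0.009381.
z = (0.780274 − 0.799)/0.009381 = -0.018726/0.009381 = -1.9962.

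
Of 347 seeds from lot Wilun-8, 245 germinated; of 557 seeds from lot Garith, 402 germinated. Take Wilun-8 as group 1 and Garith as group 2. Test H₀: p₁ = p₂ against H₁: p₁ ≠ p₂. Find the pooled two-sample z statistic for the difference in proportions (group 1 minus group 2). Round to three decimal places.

z = -0.508

p̂₁ = 245/347 = 0.70605, p̂₂ = 402/557 = 0.72172.
Pooled p̂ = (245+402)/(347+557) = 647/904 = 0.71571.
SE = √(0.20347 × 0.00467718) = 0.03085.
z = (0.70605 − 0.72172)/0.03085 = -0.01567/0.03085 = -0.508.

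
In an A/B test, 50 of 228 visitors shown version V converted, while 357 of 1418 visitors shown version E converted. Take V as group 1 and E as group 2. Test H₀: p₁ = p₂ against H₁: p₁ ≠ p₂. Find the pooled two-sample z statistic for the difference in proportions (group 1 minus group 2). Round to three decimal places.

p̂₁ = 50/228 ≈ 0.21930, p̂₂ = 357/1418 ≈ 0.25176.
Pooled p̂ = (50+357)/(228+1418) = 407/1646 = 0.24727.
SE = √(p̂(1−p̂)(1/n₁+1/n₂)) = √(0.24727·0.75273·0.00509118) = √(0.000947599) = 0.03078.
z = (0.21930 − 0.25176)/0.03078 = -0.03246/0.03078 = -1.055.
Two-sided p-value ≈ 2·Φ(−1.055) = 0.2916.

z = -1.055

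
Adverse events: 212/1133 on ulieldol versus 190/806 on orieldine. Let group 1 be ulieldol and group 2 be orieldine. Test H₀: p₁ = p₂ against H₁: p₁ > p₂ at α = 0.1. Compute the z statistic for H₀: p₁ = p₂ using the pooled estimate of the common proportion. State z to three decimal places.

z = -2.603

p̂₁ = 212/1133 = 0.18711, p̂₂ = 190/806 = 0.23573.
Pooled p̂ = (212+190)/(1133+806) = 402/1939 = 0.20732.
SE = √(0.16434 × 0.00212331) = 0.01868.
z = (0.18711 − 0.23573)/0.01868 = -0.04862/0.01868 = -2.603.
p-value = P(Z > -2.603) ≈ 0.9954. With α = 0.1, fail to reject H₀.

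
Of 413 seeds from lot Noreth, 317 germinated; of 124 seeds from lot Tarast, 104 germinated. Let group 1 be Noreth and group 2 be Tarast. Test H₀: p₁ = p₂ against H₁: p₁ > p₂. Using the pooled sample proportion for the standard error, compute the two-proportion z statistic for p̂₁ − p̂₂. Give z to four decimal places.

p̂₁ = 317/413 ≈ 0.7675545, p̂₂ = 104/124 ≈ 0.8387097.
Pooled p̂ = (317+104)/(413+124) = 421/537 = 0.7839851.
SE = √(p̂(1−p̂)(1/n₁+1/n₂)) = √(0.7839851·0.2160149·0.0104858) = √(0.0017758) = 0.0421402.
z = (0.7675545 − 0.8387097)/0.0421402 = -0.0711552/0.0421402 = -1.6885.

z = -1.6885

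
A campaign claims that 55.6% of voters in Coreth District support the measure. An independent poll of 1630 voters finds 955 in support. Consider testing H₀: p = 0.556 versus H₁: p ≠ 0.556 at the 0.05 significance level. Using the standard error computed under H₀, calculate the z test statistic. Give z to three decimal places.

z = 2.429

p̂ = 955/1630 ≈ 0.585890.
Standard error under H₀: √(0.556×0.444/1630) = 0.012307.
z = (0.585890 − 0.556)/0.012307 = 0.029890/0.012307 = 2.429.
Two-sided p-value ≈ 2·Φ(−2.429) = 0.0152. With α = 0.05, reject H₀.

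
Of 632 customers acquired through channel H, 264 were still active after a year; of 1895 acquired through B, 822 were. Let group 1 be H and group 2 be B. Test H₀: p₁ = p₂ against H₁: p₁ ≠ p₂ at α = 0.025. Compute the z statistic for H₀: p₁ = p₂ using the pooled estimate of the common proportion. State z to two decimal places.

z = -0.71

p̂₁ = 264/632 ≈ 0.4177, p̂₂ = 822/1895 ≈ 0.4338.
Pooled p̂ = (264+822)/(632+1895) = 1086/2527 = 0.4298.
SE = √(0.245066 × 0.00210998) = 0.0227.
z = (0.4177 − 0.4338)/0.0227 = -0.0161/0.0227 = -0.71.
p-value = 2·P(Z > 0.706) ≈ 0.4803, so at α = 0.025 we fail to reject H₀.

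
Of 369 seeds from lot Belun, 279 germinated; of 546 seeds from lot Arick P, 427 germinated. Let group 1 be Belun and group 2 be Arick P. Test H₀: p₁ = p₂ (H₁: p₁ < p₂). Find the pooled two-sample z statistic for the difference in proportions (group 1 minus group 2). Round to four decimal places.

p̂₁ = 279/369 ≈ 0.756098, p̂₂ = 427/546 ≈ 0.782051.
Pooled p̂ = (279+427)/(369+546) = 706/915 = 0.771585.
SE = √(p̂(1−p̂)(1/n₁+1/n₂)) = √(0.771585·0.228415·0.00454153) = √(0.000800407) = 0.028291.
z = (0.756098 − 0.782051)/0.028291 = -0.025953/0.028291 = -0.9174.
p-value = P(Z < -0.917) ≈ 0.1795.

z = -0.9174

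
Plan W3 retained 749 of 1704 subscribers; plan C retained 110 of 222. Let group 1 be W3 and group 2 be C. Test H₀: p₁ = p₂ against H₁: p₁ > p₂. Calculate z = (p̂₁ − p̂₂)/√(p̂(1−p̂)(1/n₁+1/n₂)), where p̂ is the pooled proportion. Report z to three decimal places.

p̂₁ = 749/1704 = 0.43955, p̂₂ = 110/222 = 0.49550.
Pooled p̂ = (749+110)/(1704+222) = 859/1926 = 0.44600.
SE = √(p̂(1−p̂)(1/n₁+1/n₂)) = √(0.44600·0.55400·0.00509136) = √(0.00125799) = 0.03547.
z = (0.43955 − 0.49550)/0.03547 = -0.05595/0.03547 = -1.577.

z = -1.577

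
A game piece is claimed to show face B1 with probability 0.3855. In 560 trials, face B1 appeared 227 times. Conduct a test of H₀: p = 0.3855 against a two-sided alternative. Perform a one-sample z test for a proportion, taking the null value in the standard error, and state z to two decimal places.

z = 0.97

p̂ = 227/560 ≈ 0.4054.
Under H₀, SE = √(0.3855·0.6145/560) = √(0.000423017) = 0.0206.
z = (0.4054 − 0.3855)/0.0206 = 0.0199/0.0206 = 0.97.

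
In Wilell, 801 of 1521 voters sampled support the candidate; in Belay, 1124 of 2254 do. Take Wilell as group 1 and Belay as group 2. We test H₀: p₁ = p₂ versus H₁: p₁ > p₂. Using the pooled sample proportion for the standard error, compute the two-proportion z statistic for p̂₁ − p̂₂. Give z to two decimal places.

z = 1.69

p̂₁ = 801/1521 ≈ 0.52663, p̂₂ = 1124/2254 ≈ 0.49867.
Pooled p̂ = (801+1124)/(1521+2254) = 1925/3775 = 0.50993.
SE = √(0.249901 × 0.00110112) = 0.01659.
z = (0.52663 − 0.49867)/0.01659 = 0.02796/0.01659 = 1.69.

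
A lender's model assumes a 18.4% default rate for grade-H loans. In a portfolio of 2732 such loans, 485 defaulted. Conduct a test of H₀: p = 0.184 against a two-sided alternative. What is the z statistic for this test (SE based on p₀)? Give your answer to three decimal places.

z = -0.873

p̂ = 485/2732 = 0.17753.
SE = √(p₀(1−p₀)/n) = √(0.15014/2732) = 0.00741.
z = (0.17753 − 0.184)/0.00741 = -0.00647/0.00741 = -0.873.
Two-sided p-value ≈ 2·Φ(−0.873) = 0.3825.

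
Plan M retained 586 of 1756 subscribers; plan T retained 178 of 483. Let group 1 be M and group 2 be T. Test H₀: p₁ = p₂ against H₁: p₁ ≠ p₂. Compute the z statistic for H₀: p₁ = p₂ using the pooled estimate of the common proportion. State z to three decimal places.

p̂₁ = 586/1756 ≈ 0.33371, p̂₂ = 178/483 ≈ 0.36853.
Pooled p̂ = (586+178)/(1756+483) = 764/2239 = 0.34122.
SE = √(p̂(1−p̂)(1/n₁+1/n₂)) = √(0.34122·0.65878·0.00263987) = √(0.000593417) = 0.02436.
z = (0.33371 − 0.36853)/0.02436 = -0.03482/0.02436 = -1.429.
p-value = 2·P(Z > 1.429) ≈ 0.1529.

z = -1.429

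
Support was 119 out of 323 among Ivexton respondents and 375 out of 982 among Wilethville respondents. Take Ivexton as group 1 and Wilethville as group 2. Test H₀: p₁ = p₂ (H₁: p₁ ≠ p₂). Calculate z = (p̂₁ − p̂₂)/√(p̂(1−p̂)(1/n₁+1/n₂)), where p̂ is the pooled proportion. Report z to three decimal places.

p̂₁ = 119/323 ≈ 0.36842, p̂₂ = 375/982 ≈ 0.38187.
Pooled p̂ = (119+375)/(323+982) = 494/1305 = 0.37854.
SE = √(p̂(1−p̂)(1/n₁+1/n₂)) = √(0.37854·0.62146·0.00411431) = √(0.000967884) = 0.03111.
z = (0.36842 − 0.38187)/0.03111 = -0.01345/0.03111 = -0.432.
Two-sided p-value ≈ 2·Φ(−0.432) = 0.6654.

z = -0.432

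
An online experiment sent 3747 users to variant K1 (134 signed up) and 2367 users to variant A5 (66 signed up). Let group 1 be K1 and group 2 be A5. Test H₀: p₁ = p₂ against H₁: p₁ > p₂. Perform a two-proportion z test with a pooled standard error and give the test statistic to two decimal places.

z = 1.69

p̂₁ = 134/3747 ≈ 0.03576, p̂₂ = 66/2367 ≈ 0.02788.
Pooled p̂ = (134+66)/(3747+2367) = 200/6114 = 0.03271.
SE = √(p̂(1−p̂)(1/n₁+1/n₂)) = √(0.03271·0.96729·0.000689356) = √(2.18124e-05) = 0.00467.
z = (0.03576 − 0.02788)/0.00467 = 0.00788/0.00467 = 1.69.
p-value = P(Z > 1.687) ≈ 0.0458.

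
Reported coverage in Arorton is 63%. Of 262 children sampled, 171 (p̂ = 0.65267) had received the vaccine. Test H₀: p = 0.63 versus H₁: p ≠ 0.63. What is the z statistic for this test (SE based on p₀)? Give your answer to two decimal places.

z = 0.76

p̂ = 171/262 ≈ 0.6527.
Standard error under H₀: √(0.63×0.37/262) = 0.0298.
z = (0.6527 − 0.63)/0.0298 = 0.0227/0.0298 = 0.76.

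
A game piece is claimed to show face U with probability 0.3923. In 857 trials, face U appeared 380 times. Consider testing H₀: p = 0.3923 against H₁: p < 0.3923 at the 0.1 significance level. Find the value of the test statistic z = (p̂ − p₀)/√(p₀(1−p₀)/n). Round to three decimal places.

z = 3.064

p̂ = 380/857 = 0.44341.
Standard error under H₀: √(0.3923×0.6077/857) = 0.01668.
z = (0.44341 − 0.3923)/0.01668 = 0.05111/0.01668 = 3.064.
p-value = P(Z < 3.064) ≈ 0.9989; since p > α = 0.1, fail to reject H₀.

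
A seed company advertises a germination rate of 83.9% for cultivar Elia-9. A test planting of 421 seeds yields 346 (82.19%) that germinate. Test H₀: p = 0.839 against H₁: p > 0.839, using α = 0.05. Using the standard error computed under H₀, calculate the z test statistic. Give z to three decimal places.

p̂ = 346/421 = 0.821853.
Standard error under H₀: √(0.839×0.161/421) = 0.017912.
z = (0.821853 − 0.839)/0.017912 = -0.017147/0.017912 = -0.957.
p-value = P(Z > -0.957) ≈ 0.8308; since p > α = 0.05, fail to reject H₀.

z = -0.957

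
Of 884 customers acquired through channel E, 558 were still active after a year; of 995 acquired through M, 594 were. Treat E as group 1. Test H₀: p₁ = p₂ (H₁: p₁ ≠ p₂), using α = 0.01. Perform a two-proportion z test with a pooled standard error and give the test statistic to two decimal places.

p̂₁ = 558/884 = 0.6312, p̂₂ = 594/995 = 0.5970.
Pooled p̂ = (558+594)/(884+995) = 1152/1879 = 0.6131.
SE = √(0.23721 × 0.00213625) = 0.0225.
z = (0.6312 − 0.5970)/0.0225 = 0.0342/0.0225 = 1.52.
Two-sided p-value ≈ 2·Φ(−1.521) = 0.1283; since p > α = 0.01, fail to reject H₀.

z = 1.52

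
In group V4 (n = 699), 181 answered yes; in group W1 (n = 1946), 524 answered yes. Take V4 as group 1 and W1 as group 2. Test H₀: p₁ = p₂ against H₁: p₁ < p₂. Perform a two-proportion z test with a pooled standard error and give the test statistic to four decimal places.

z = -0.5298

p̂₁ = 181/699 ≈ 0.258941, p̂₂ = 524/1946 ≈ 0.269270.
Pooled p̂ = (181+524)/(699+1946) = 705/2645 = 0.266541.
SE = √(p̂(1−p̂)(1/n₁+1/n₂)) = √(0.266541·0.733459·0.00194449) = √(0.000380141) = 0.019497.
z = (0.258941 − 0.269270)/0.019497 = -0.010329/0.019497 = -0.5298.
p-value = P(Z < -0.530) ≈ 0.2981.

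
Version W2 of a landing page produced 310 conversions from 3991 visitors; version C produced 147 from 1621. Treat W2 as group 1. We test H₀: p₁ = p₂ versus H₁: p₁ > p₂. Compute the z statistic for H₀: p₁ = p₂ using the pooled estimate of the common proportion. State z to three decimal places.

z = -1.615

p̂₁ = 310/3991 = 0.077675, p̂₂ = 147/1621 = 0.090685.
Pooled p̂ = (310+147)/(3991+1621) = 457/5612 = 0.081433.
SE = √(0.0748014 × 0.000867467) = 0.008055.
z = (0.077675 − 0.090685)/0.008055 = -0.013010/0.008055 = -1.615.
p-value = P(Z > -1.615) ≈ 0.9469.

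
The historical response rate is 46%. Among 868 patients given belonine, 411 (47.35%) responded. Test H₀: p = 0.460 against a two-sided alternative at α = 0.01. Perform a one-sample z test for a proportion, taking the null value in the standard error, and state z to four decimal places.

p̂ = 411/868 ≈ 0.4735023.
Standard error under H₀: √(0.46×0.54/868) = 0.0169167.
z = (0.4735023 − 0.46)/0.0169167 = 0.0135023/0.0169167 = 0.7982.
Two-sided p-value ≈ 2·Φ(−0.798) = 0.4248; since p > α = 0.01, fail to reject H₀.

z = 0.7982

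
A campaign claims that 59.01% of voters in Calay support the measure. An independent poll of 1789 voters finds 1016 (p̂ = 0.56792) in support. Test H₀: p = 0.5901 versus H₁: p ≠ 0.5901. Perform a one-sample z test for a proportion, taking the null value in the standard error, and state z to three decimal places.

z = -1.908

p̂ = 1016/1789 = 0.567915.
Under H₀, SE = √(0.5901·0.4099/1789) = √(0.000135205) = 0.011628.
z = (0.567915 − 0.5901)/0.011628 = -0.022185/0.011628 = -1.908.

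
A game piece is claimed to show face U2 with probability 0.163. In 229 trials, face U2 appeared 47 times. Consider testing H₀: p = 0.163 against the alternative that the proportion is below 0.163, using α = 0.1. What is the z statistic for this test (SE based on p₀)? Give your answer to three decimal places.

p̂ = 47/229 = 0.205240.
SE = √(p₀(1−p₀)/n) = √(0.13643/229) = 0.024408.
z = (0.205240 − 0.163)/0.024408 = 0.042240/0.024408 = 1.731.
p-value = P(Z < 1.731) ≈ 0.9582. With α = 0.1, fail to reject H₀.

z = 1.731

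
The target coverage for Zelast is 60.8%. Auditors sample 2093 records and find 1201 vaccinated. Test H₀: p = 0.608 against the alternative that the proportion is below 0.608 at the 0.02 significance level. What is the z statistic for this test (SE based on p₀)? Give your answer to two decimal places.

z = -3.20

p̂ = 1201/2093 ≈ 0.5738.
Standard error under H₀: √(0.608×0.392/2093) = 0.0107.
z = (0.5738 − 0.608)/0.0107 = -0.0342/0.0107 = -3.20.
p-value = P(Z < -3.203) ≈ 0.0007. With α = 0.02, reject H₀.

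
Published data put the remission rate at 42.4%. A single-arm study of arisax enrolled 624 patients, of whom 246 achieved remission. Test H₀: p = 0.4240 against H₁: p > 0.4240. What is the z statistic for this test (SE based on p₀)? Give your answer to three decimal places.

z = -1.505

p̂ = 246/624 = 0.39423.
Under H₀, SE = √(0.424·0.576/624) = √(0.000391385) = 0.01978.
z = (0.39423 − 0.424)/0.01978 = -0.02977/0.01978 = -1.505.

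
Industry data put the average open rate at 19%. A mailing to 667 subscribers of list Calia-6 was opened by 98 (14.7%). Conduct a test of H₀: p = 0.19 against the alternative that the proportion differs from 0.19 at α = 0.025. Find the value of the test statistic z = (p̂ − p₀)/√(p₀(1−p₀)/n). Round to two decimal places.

p̂ = 98/667 ≈ 0.1469.
Under H₀, SE = √(0.19·0.81/667) = √(0.000230735) = 0.0152.
z = (0.1469 − 0.19)/0.0152 = -0.0431/0.0152 = -2.84.
Two-sided p-value ≈ 2·Φ(−2.836) = 0.0046. With α = 0.025, reject H₀.

z = -2.84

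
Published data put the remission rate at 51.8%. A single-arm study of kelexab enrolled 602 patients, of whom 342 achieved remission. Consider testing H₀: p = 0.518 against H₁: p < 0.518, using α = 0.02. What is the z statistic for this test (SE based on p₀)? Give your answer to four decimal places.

p̂ = 342/602 ≈ 0.568106.
SE = √(p₀(1−p₀)/n) = √(0.24968/602) = 0.020365.
z = (0.568106 − 0.518)/0.020365 = 0.050106/0.020365 = 2.4604.
p-value = P(Z < 2.460) ≈ 0.9931. With α = 0.02, fail to reject H₀.

z = 2.4604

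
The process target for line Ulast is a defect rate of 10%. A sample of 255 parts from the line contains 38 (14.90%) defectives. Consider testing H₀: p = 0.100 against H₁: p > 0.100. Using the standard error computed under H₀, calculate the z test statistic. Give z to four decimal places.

p̂ = 38/255 = 0.149020.
SE = √(p₀(1−p₀)/n) = √(0.09/255) = 0.018787.
z = (0.149020 − 0.1)/0.018787 = 0.049020/0.018787 = 2.6093.

z = 2.6093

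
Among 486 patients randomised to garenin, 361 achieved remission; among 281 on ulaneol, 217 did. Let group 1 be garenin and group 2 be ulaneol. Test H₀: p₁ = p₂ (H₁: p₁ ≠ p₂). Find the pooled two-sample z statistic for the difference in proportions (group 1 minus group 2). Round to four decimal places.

z = -0.9117

p̂₁ = 361/486 ≈ 0.742798, p̂₂ = 217/281 ≈ 0.772242.
Pooled p̂ = (361+217)/(486+281) = 578/767 = 0.753585.
SE = √(p̂(1−p̂)(1/n₁+1/n₂)) = √(0.753585·0.246415·0.00561633) = √(0.00104292) = 0.032294.
z = (0.742798 − 0.772242)/0.032294 = -0.029444/0.032294 = -0.9117.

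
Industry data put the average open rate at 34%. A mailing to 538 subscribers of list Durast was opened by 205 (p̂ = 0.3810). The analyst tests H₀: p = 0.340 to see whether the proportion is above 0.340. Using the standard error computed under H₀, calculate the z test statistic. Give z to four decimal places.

p̂ = 205/538 ≈ 0.381041.
Standard error under H₀: √(0.34×0.66/538) = 0.020423.
z = (0.381041 − 0.34)/0.020423 = 0.041041/0.020423 = 2.0095.

z = 2.0095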